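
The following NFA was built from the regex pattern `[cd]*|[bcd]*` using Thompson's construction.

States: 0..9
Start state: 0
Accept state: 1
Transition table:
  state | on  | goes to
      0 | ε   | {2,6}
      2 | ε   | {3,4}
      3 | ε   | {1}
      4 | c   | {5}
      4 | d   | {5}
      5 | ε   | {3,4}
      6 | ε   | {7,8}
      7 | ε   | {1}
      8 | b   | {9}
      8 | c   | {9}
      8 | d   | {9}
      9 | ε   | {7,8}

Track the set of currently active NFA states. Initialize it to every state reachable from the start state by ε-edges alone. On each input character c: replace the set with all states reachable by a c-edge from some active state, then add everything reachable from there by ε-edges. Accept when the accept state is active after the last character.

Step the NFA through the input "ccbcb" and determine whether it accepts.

Answer: ACCEPT

Trace:
S₀ = ε-closure({0}) = {0,1,2,3,4,6,7,8}
'c' @ 1: {1,3,4,5,7,8,9}  (accept∈set)
'c' @ 2: {1,3,4,5,7,8,9}  (accept∈set)
'b' @ 3: {1,7,8,9}  (accept∈set)
'c' @ 4: {1,7,8,9}  (accept∈set)
'b' @ 5: {1,7,8,9}  (accept∈set)
final: {1,7,8,9}; accept 1 in set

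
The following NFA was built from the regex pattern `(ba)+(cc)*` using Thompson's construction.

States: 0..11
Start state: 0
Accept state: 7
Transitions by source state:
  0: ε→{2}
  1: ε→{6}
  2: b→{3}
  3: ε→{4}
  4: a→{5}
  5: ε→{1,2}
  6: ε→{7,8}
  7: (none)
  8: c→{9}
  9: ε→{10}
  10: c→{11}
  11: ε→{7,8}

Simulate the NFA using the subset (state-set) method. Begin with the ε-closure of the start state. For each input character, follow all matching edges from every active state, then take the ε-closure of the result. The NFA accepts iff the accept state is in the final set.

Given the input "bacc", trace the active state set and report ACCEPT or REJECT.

start: ε-closure({0}) = {0,2}
'b' @ 1: {3,4}
'a' @ 2: {1,2,5,6,7,8}  [accepting]
'c' @ 3: {9,10}
'c' @ 4: {7,8,11}  [accepting]
final: {7,8,11}; accept 7 in set

Answer: ACCEPT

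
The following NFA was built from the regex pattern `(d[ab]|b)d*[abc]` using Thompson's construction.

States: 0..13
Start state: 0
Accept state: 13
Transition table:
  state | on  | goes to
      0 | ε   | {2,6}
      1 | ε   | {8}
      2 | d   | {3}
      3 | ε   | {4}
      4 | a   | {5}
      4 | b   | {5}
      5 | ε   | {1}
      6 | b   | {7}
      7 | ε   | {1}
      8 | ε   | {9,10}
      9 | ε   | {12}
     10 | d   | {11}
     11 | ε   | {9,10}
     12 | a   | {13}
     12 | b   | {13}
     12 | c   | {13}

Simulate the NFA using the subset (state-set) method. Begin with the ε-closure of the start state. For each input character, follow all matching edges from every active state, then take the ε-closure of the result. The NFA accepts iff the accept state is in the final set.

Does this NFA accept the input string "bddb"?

start: ε-closure({0}) = {0,2,6}
'b' @ 1: {1,7,8,9,10,12}
'd' @ 2: {9,10,11,12}
'd' @ 3: {9,10,11,12}
'b' @ 4: {13}  (accept∈set)
final: {13}; accept 13 in set

Answer: ACCEPT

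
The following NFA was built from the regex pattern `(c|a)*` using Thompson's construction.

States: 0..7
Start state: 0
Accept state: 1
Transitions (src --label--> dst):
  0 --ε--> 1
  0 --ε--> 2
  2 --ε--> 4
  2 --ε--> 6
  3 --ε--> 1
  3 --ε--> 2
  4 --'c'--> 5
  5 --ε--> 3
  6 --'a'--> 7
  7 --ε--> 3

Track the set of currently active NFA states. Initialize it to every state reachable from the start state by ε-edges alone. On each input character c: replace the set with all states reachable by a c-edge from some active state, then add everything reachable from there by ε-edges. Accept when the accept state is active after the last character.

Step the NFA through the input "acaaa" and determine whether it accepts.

Answer: ACCEPT

Trace:
S₀ = ε-closure({0}) = {0,1,2,4,6}
'a' @ 1: {1,2,3,4,6,7}  ✓accept
'c' @ 2: {1,2,3,4,5,6}  ✓accept
'a' @ 3: {1,2,3,4,6,7}  ✓accept
'a' @ 4: {1,2,3,4,6,7}  ✓accept
'a' @ 5: {1,2,3,4,6,7}  ✓accept
after full input: {1,2,3,4,6,7}  (accept=1 in)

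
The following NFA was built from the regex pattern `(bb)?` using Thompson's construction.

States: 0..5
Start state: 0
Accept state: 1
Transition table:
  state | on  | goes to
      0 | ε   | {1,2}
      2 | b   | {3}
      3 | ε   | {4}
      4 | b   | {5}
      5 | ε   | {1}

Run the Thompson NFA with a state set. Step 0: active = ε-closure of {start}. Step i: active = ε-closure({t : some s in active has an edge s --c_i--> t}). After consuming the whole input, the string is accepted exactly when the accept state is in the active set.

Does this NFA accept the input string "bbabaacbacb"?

Answer: REJECT

Trace:
start: ε-closure({0}) = {0,1,2}
'b' @ 1: {3,4}
'b' @ 2: {1,5}  (accept∈set)
'a' @ 3: {}  — no active states
rest 'baacbacb' ignored (set empty)
end set {} — state 1 not in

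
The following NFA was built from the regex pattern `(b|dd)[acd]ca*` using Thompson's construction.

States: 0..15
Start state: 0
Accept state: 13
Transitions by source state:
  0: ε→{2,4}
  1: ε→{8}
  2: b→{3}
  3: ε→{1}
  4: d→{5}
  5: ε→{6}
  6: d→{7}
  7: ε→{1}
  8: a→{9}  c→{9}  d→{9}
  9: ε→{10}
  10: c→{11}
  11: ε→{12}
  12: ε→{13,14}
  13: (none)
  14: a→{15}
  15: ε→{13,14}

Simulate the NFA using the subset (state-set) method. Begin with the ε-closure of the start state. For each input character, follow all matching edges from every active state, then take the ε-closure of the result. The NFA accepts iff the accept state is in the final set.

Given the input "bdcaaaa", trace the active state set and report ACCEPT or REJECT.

S₀ = ε-closure({0}) = {0,2,4}
'b' @ 1: {1,3,8}
'd' @ 2: {9,10}
'c' @ 3: {11,12,13,14}  ✓accept
'a' @ 4: {13,14,15}  ✓accept
'a' @ 5: {13,14,15}  ✓accept
'a' @ 6: {13,14,15}  ✓accept
'a' @ 7: {13,14,15}  ✓accept
after full input: {13,14,15}  (accept=13 in)

Answer: ACCEPT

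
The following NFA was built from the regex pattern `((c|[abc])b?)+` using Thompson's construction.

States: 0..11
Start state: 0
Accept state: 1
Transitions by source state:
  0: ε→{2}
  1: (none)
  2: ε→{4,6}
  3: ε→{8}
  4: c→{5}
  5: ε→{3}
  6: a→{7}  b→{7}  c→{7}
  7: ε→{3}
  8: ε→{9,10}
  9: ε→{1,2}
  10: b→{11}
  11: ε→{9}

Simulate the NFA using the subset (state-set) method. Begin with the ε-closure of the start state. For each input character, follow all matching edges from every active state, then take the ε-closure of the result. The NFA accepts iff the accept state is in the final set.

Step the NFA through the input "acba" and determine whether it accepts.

Answer: ACCEPT

Steps:
S₀ = ε-closure({0}) = {0,2,4,6}
'a' @ 1: {1,2,3,4,6,7,8,9,10}  ✓accept
'c' @ 2: {1,2,3,4,5,6,7,8,9,10}  ✓accept
'b' @ 3: {1,2,3,4,6,7,8,9,10,11}  ✓accept
'a' @ 4: {1,2,3,4,6,7,8,9,10}  ✓accept
after full input: {1,2,3,4,6,7,8,9,10}  (accept=1 in)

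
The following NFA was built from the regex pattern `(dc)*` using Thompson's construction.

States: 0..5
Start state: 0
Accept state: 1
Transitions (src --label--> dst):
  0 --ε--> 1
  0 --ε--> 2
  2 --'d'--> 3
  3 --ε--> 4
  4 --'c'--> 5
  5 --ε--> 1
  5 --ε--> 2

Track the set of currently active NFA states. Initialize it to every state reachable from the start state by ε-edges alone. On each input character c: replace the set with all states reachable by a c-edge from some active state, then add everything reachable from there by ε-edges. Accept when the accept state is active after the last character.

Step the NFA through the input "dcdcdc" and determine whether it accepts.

start: ε-closure({0}) = {0,1,2}
'd' @ 1: {3,4}
'c' @ 2: {1,2,5}  ✓accept
'd' @ 3: {3,4}
'c' @ 4: {1,2,5}  ✓accept
'd' @ 5: {3,4}
'c' @ 6: {1,2,5}  ✓accept
end set {1,2,5} — state 1 in

Answer: ACCEPT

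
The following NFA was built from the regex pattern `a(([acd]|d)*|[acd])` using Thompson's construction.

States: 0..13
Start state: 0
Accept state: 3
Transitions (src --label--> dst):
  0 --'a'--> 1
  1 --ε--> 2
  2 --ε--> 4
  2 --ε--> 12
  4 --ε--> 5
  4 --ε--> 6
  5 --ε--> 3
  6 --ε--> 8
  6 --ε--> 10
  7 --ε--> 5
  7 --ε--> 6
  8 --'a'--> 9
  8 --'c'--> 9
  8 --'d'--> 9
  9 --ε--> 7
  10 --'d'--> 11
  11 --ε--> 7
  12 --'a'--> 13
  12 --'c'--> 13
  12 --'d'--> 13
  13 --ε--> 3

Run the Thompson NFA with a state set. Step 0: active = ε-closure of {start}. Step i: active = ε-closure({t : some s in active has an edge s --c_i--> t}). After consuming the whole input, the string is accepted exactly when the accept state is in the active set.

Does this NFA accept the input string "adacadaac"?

Answer: ACCEPT

Trace:
S₀ = ε-closure({0}) = {0}
'a' @ 1: {1,2,3,4,5,6,8,10,12}  ✓accept
'd' @ 2: {3,5,6,7,8,9,10,11,13}  ✓accept
'a' @ 3: {3,5,6,7,8,9,10}  ✓accept
'c' @ 4: {3,5,6,7,8,9,10}  ✓accept
'a' @ 5: {3,5,6,7,8,9,10}  ✓accept
'd' @ 6: {3,5,6,7,8,9,10,11}  ✓accept
'a' @ 7: {3,5,6,7,8,9,10}  ✓accept
'a' @ 8: {3,5,6,7,8,9,10}  ✓accept
'c' @ 9: {3,5,6,7,8,9,10}  ✓accept
final: {3,5,6,7,8,9,10}; accept 3 in set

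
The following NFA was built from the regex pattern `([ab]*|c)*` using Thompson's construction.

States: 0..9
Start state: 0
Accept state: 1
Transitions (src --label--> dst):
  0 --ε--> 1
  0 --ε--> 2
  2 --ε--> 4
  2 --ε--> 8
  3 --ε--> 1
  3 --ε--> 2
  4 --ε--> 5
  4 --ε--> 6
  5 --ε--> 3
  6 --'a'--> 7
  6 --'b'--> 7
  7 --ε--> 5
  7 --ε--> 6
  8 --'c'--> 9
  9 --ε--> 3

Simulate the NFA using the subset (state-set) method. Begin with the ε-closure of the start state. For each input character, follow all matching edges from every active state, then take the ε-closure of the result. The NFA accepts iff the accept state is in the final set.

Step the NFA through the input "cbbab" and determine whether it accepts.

start: ε-closure({0}) = {0,1,2,3,4,5,6,8}
'c' @ 1: {1,2,3,4,5,6,8,9}  ✓accept
'b' @ 2: {1,2,3,4,5,6,7,8}  ✓accept
'b' @ 3: {1,2,3,4,5,6,7,8}  ✓accept
'a' @ 4: {1,2,3,4,5,6,7,8}  ✓accept
'b' @ 5: {1,2,3,4,5,6,7,8}  ✓accept
after full input: {1,2,3,4,5,6,7,8}  (accept=1 in)

Answer: ACCEPT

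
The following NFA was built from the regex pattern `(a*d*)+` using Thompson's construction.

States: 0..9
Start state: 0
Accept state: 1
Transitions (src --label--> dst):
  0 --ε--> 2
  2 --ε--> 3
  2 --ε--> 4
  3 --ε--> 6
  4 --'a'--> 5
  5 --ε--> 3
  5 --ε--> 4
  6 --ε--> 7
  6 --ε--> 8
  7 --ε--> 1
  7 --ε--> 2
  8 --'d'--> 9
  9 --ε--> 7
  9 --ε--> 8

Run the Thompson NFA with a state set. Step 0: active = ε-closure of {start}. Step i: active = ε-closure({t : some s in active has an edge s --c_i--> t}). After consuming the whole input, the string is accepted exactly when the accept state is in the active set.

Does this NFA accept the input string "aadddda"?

Answer: ACCEPT

Trace:
S₀ = ε-closure({0}) = {0,1,2,3,4,6,7,8}
'a' @ 1: {1,2,3,4,5,6,7,8}  (accept∈set)
'a' @ 2: {1,2,3,4,5,6,7,8}  (accept∈set)
'd' @ 3: {1,2,3,4,6,7,8,9}  (accept∈set)
'd' @ 4: {1,2,3,4,6,7,8,9}  (accept∈set)
'd' @ 5: {1,2,3,4,6,7,8,9}  (accept∈set)
'd' @ 6: {1,2,3,4,6,7,8,9}  (accept∈set)
'a' @ 7: {1,2,3,4,5,6,7,8}  (accept∈set)
end set {1,2,3,4,5,6,7,8} — state 1 in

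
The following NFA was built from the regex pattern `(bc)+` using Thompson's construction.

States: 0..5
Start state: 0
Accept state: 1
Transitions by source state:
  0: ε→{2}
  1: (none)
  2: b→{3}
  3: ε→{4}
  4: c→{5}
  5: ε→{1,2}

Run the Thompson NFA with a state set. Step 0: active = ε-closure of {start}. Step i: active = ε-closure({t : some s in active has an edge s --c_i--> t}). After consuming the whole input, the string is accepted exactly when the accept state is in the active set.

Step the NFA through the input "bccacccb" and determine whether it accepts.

start: ε-closure({0}) = {0,2}
'b' @ 1: {3,4}
'c' @ 2: {1,2,5}  ✓accept
'c' @ 3: {}  — no active states
rest 'acccb' ignored (set empty)
end set {} — state 1 not in

Answer: REJECT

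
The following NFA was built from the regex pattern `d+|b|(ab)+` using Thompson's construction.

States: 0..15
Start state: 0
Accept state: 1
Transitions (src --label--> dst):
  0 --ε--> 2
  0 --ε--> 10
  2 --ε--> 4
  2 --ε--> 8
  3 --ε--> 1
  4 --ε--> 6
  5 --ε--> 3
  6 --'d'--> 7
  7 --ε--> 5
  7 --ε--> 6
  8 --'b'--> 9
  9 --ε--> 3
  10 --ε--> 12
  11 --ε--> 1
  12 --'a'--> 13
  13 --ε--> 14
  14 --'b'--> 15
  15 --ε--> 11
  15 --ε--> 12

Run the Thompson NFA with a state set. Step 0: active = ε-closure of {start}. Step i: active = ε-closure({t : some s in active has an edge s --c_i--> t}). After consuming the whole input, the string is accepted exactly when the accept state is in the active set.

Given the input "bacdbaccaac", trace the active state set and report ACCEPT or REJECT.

initial (ε-close {0}): {0,2,4,6,8,10,12}
'b' @ 1: {1,3,9}  ✓accept
'a' @ 2: {}  — dead — no transitions
rest 'cdbaccaac' ignored (set empty)
after full input: {}  (accept=1 not in)

Answer: REJECT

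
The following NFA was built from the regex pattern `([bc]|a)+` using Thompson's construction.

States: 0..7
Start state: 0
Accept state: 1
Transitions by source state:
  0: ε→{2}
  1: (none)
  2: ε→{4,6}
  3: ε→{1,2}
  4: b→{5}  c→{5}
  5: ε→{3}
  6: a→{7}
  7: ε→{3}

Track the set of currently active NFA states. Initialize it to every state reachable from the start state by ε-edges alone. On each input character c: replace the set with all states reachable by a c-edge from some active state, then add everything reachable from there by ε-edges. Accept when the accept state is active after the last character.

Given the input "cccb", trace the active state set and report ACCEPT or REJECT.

start: ε-closure({0}) = {0,2,4,6}
'c' @ 1: {1,2,3,4,5,6}  ✓accept
'c' @ 2: {1,2,3,4,5,6}  ✓accept
'c' @ 3: {1,2,3,4,5,6}  ✓accept
'b' @ 4: {1,2,3,4,5,6}  ✓accept
after full input: {1,2,3,4,5,6}  (accept=1 in)

Answer: ACCEPT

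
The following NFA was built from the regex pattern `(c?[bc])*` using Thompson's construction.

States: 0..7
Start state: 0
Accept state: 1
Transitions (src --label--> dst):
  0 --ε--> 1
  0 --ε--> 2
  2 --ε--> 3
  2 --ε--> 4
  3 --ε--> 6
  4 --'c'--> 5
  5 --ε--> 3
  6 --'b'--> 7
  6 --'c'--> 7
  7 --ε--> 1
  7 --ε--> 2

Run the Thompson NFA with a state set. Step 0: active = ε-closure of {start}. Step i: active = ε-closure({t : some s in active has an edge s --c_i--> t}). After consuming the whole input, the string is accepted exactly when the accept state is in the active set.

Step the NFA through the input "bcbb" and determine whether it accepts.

Answer: ACCEPT

Steps:
initial (ε-close {0}): {0,1,2,3,4,6}
'b' @ 1: {1,2,3,4,6,7}  [accepting]
'c' @ 2: {1,2,3,4,5,6,7}  [accepting]
'b' @ 3: {1,2,3,4,6,7}  [accepting]
'b' @ 4: {1,2,3,4,6,7}  [accepting]
final: {1,2,3,4,6,7}; accept 1 in set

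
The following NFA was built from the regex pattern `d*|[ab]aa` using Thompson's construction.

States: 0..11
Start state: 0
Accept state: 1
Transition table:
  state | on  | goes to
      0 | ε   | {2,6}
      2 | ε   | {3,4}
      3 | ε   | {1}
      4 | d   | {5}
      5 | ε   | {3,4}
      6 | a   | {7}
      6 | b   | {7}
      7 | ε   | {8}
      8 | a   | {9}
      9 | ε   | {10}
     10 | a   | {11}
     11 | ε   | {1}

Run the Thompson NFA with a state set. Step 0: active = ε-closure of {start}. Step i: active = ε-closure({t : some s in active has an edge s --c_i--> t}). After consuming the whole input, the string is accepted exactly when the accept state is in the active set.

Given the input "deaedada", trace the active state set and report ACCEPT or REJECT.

start: ε-closure({0}) = {0,1,2,3,4,6}
'd' @ 1: {1,3,4,5}  (accept∈set)
'e' @ 2: {}  — state set empty
rest 'aedada' ignored (set empty)
after full input: {}  (accept=1 not in)

Answer: REJECT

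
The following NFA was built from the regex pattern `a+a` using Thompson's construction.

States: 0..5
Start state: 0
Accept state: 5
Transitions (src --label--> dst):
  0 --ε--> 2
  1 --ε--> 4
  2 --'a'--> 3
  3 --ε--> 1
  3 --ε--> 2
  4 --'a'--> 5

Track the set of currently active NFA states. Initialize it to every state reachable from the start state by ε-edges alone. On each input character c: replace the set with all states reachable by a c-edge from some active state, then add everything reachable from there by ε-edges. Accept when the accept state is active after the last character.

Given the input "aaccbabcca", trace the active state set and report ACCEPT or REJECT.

Answer: REJECT

Derivation:
S₀ = ε-closure({0}) = {0,2}
'a' @ 1: {1,2,3,4}
'a' @ 2: {1,2,3,4,5}  ✓accept
'c' @ 3: {}  — dead — no transitions
rest 'cbabcca' ignored (set empty)
final: {}; accept 5 not in set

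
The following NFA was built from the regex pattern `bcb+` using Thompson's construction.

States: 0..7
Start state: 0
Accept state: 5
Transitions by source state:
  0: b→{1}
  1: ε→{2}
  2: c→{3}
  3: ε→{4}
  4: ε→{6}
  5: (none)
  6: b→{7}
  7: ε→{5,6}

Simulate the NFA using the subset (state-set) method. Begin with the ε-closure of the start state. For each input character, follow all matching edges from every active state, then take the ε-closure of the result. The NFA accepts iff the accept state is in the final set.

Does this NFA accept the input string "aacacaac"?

Answer: REJECT

Steps:
S₀ = ε-closure({0}) = {0}
'a' @ 1: {}  — state set empty
rest 'acacaac' ignored (set empty)
after full input: {}  (accept=5 not in)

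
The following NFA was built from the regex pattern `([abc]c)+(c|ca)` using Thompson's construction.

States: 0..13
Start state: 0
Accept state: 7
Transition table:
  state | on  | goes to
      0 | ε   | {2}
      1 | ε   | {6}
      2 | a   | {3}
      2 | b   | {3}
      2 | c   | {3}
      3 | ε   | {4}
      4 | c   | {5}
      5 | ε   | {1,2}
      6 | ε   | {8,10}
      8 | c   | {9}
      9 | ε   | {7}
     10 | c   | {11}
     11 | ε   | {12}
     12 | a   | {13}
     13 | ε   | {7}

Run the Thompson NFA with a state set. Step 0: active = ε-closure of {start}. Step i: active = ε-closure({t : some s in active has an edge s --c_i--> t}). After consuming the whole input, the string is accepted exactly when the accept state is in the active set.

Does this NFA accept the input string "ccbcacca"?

S₀ = ε-closure({0}) = {0,2}
'c' @ 1: {3,4}
'c' @ 2: {1,2,5,6,8,10}
'b' @ 3: {3,4}
'c' @ 4: {1,2,5,6,8,10}
'a' @ 5: {3,4}
'c' @ 6: {1,2,5,6,8,10}
'c' @ 7: {3,4,7,9,11,12}  (accept∈set)
'a' @ 8: {7,13}  (accept∈set)
end set {7,13} — state 7 in

Answer: ACCEPT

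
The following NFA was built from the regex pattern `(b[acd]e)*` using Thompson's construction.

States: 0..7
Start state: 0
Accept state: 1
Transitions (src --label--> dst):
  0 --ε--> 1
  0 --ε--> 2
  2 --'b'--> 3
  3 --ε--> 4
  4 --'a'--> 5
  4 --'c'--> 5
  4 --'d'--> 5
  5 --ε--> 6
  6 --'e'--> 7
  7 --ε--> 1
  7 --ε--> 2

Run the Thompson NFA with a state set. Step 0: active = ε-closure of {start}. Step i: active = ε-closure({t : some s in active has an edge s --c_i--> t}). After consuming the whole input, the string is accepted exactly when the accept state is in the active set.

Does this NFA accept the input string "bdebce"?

Answer: ACCEPT

Steps:
start: ε-closure({0}) = {0,1,2}
'b' @ 1: {3,4}
'd' @ 2: {5,6}
'e' @ 3: {1,2,7}  ✓accept
'b' @ 4: {3,4}
'c' @ 5: {5,6}
'e' @ 6: {1,2,7}  ✓accept
end set {1,2,7} — state 1 in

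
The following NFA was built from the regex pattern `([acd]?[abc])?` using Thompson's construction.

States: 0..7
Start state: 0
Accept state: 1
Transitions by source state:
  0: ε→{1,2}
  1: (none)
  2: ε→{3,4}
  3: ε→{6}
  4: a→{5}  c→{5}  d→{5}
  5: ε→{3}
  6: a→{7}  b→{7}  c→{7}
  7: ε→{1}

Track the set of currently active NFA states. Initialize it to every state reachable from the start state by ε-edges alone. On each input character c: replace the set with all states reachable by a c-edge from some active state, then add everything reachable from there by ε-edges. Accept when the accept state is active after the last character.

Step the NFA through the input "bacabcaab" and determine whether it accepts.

Answer: REJECT

Trace:
S₀ = ε-closure({0}) = {0,1,2,3,4,6}
'b' @ 1: {1,7}  ✓accept
'a' @ 2: {}  — state set empty
rest 'cabcaab' ignored (set empty)
final: {}; accept 1 not in set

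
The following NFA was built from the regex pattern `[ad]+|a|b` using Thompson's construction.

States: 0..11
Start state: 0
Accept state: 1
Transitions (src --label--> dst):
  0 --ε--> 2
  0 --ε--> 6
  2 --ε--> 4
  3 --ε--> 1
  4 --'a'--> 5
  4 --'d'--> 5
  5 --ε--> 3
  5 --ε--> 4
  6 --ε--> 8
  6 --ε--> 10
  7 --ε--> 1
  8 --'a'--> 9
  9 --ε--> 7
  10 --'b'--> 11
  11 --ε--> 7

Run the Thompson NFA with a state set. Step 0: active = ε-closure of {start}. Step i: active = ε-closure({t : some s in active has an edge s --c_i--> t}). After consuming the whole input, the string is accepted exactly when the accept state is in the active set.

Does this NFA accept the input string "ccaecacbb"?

S₀ = ε-closure({0}) = {0,2,4,6,8,10}
'c' @ 1: {}  — no active states
rest 'caecacbb' ignored (set empty)
end set {} — state 1 not in

Answer: REJECT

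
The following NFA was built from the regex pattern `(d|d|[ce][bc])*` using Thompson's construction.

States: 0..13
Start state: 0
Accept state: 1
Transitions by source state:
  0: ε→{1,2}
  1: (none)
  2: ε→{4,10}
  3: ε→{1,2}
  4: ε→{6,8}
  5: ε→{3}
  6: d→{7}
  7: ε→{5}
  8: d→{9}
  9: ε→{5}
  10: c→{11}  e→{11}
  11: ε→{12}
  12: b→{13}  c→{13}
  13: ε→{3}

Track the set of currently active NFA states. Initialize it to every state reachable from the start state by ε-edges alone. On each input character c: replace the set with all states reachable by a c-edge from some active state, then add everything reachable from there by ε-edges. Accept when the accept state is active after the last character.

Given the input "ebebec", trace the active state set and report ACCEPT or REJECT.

Answer: ACCEPT

Derivation:
initial (ε-close {0}): {0,1,2,4,6,8,10}
'e' @ 1: {11,12}
'b' @ 2: {1,2,3,4,6,8,10,13}  ✓accept
'e' @ 3: {11,12}
'b' @ 4: {1,2,3,4,6,8,10,13}  ✓accept
'e' @ 5: {11,12}
'c' @ 6: {1,2,3,4,6,8,10,13}  ✓accept
end set {1,2,3,4,6,8,10,13} — state 1 in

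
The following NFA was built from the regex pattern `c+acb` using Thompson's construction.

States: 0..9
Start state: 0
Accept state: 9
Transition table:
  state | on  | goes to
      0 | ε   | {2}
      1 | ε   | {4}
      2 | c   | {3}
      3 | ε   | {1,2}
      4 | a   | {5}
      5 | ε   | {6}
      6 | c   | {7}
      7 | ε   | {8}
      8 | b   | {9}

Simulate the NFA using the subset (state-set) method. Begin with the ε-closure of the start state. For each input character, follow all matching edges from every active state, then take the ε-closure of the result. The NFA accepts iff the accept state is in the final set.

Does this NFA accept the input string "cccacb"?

Answer: ACCEPT

Trace:
S₀ = ε-closure({0}) = {0,2}
'c' @ 1: {1,2,3,4}
'c' @ 2: {1,2,3,4}
'c' @ 3: {1,2,3,4}
'a' @ 4: {5,6}
'c' @ 5: {7,8}
'b' @ 6: {9}  [accepting]
end set {9} — state 9 in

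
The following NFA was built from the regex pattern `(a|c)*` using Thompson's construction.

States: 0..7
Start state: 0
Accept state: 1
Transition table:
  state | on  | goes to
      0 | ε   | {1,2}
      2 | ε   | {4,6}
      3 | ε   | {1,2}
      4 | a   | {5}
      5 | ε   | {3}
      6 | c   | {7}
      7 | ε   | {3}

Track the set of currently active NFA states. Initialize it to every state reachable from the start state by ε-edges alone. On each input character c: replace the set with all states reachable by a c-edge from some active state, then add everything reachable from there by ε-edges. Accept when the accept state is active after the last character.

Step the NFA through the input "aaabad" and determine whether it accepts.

initial (ε-close {0}): {0,1,2,4,6}
'a' @ 1: {1,2,3,4,5,6}  ✓accept
'a' @ 2: {1,2,3,4,5,6}  ✓accept
'a' @ 3: {1,2,3,4,5,6}  ✓accept
'b' @ 4: {}  — state set empty
rest 'ad' ignored (set empty)
end set {} — state 1 not in

Answer: REJECT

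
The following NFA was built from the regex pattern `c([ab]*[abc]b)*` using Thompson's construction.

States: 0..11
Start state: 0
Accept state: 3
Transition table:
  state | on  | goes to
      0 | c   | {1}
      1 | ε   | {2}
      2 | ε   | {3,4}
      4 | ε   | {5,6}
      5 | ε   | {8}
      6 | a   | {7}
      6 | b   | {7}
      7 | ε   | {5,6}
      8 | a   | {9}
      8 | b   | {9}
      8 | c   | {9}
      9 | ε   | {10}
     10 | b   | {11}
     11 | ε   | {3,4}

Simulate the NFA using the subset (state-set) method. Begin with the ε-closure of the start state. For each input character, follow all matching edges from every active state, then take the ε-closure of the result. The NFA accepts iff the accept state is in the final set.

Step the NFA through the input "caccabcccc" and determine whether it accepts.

Answer: REJECT

Steps:
S₀ = ε-closure({0}) = {0}
'c' @ 1: {1,2,3,4,5,6,8}  ✓accept
'a' @ 2: {5,6,7,8,9,10}
'c' @ 3: {9,10}
'c' @ 4: {}  — dead — no transitions
rest 'abcccc' ignored (set empty)
end set {} — state 3 not in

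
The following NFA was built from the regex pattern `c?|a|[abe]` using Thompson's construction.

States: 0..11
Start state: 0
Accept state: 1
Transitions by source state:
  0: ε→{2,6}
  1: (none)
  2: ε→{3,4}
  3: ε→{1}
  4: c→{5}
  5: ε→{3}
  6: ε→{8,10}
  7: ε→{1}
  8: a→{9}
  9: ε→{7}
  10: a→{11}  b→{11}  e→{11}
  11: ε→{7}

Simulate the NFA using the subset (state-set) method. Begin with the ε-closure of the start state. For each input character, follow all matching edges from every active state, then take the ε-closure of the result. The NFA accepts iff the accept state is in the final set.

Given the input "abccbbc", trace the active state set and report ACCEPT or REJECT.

S₀ = ε-closure({0}) = {0,1,2,3,4,6,8,10}
'a' @ 1: {1,7,9,11}  (accept∈set)
'b' @ 2: {}  — state set empty
rest 'ccbbc' ignored (set empty)
final: {}; accept 1 not in set

Answer: REJECT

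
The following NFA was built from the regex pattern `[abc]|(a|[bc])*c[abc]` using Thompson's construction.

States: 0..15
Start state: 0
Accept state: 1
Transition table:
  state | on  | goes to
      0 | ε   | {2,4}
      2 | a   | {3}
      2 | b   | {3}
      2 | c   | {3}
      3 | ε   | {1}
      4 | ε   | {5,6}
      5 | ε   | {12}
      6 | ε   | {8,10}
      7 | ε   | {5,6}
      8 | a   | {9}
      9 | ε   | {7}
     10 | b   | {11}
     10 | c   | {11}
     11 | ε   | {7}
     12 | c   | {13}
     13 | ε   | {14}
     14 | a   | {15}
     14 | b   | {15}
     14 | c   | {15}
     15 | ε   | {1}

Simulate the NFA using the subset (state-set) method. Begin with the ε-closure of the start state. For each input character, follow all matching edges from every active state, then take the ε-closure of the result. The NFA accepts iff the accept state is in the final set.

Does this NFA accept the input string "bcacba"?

Answer: REJECT

Trace:
start: ε-closure({0}) = {0,2,4,5,6,8,10,12}
'b' @ 1: {1,3,5,6,7,8,10,11,12}  (accept∈set)
'c' @ 2: {5,6,7,8,10,11,12,13,14}
'a' @ 3: {1,5,6,7,8,9,10,12,15}  (accept∈set)
'c' @ 4: {5,6,7,8,10,11,12,13,14}
'b' @ 5: {1,5,6,7,8,10,11,12,15}  (accept∈set)
'a' @ 6: {5,6,7,8,9,10,12}
after full input: {5,6,7,8,9,10,12}  (accept=1 not in)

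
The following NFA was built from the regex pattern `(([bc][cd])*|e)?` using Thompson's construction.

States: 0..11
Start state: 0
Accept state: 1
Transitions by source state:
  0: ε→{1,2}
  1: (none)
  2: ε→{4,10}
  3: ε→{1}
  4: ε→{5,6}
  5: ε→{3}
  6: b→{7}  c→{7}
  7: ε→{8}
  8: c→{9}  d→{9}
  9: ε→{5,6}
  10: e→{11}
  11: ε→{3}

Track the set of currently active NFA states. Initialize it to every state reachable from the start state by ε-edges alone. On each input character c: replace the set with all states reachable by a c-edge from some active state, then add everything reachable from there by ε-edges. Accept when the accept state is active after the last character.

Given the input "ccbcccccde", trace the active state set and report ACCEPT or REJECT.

Answer: REJECT

Derivation:
initial (ε-close {0}): {0,1,2,3,4,5,6,10}
'c' @ 1: {7,8}
'c' @ 2: {1,3,5,6,9}  ✓accept
'b' @ 3: {7,8}
'c' @ 4: {1,3,5,6,9}  ✓accept
'c' @ 5: {7,8}
'c' @ 6: {1,3,5,6,9}  ✓accept
'c' @ 7: {7,8}
'c' @ 8: {1,3,5,6,9}  ✓accept
'd' @ 9: {}  — state set empty
rest 'e' ignored (set empty)
end set {} — state 1 not in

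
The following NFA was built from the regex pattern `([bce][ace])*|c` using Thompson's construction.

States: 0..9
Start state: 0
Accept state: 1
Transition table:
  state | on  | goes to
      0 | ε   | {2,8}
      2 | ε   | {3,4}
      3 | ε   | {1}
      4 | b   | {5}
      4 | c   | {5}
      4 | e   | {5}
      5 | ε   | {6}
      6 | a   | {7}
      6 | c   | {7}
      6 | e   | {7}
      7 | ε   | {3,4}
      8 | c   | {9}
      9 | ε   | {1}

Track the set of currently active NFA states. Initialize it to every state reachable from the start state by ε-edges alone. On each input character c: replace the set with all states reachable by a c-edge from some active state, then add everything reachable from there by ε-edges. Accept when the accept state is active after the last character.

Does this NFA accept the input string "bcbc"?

Answer: ACCEPT

Derivation:
start: ε-closure({0}) = {0,1,2,3,4,8}
'b' @ 1: {5,6}
'c' @ 2: {1,3,4,7}  (accept∈set)
'b' @ 3: {5,6}
'c' @ 4: {1,3,4,7}  (accept∈set)
final: {1,3,4,7}; accept 1 in set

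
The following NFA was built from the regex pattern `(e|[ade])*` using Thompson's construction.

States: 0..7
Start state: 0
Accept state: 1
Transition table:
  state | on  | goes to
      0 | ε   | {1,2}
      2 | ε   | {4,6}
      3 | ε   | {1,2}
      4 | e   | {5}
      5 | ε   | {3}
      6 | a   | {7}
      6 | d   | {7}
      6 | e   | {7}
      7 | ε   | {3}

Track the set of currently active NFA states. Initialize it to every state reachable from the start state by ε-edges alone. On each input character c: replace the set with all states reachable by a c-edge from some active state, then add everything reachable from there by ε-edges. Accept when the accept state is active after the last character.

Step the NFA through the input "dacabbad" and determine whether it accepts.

S₀ = ε-closure({0}) = {0,1,2,4,6}
'd' @ 1: {1,2,3,4,6,7}  ✓accept
'a' @ 2: {1,2,3,4,6,7}  ✓accept
'c' @ 3: {}  — state set empty
rest 'abbad' ignored (set empty)
after full input: {}  (accept=1 not in)

Answer: REJECT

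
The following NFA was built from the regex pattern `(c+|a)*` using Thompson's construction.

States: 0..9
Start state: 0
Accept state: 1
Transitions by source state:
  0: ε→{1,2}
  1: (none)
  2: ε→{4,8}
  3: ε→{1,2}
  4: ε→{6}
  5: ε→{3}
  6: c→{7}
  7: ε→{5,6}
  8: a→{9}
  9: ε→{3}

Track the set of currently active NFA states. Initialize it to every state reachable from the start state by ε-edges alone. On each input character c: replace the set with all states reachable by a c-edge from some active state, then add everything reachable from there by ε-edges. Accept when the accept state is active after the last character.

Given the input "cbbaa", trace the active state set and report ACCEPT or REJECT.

Answer: REJECT

Trace:
initial (ε-close {0}): {0,1,2,4,6,8}
'c' @ 1: {1,2,3,4,5,6,7,8}  (accept∈set)
'b' @ 2: {}  — state set empty
rest 'baa' ignored (set empty)
after full input: {}  (accept=1 not in)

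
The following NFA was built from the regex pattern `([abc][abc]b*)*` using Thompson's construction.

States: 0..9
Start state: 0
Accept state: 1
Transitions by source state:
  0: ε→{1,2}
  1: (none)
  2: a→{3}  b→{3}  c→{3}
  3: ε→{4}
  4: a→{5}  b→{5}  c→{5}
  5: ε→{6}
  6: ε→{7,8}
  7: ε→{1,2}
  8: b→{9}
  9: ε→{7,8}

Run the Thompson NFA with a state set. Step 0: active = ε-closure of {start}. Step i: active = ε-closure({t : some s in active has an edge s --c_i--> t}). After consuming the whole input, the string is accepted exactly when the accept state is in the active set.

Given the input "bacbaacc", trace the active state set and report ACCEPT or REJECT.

Answer: ACCEPT

Steps:
S₀ = ε-closure({0}) = {0,1,2}
'b' @ 1: {3,4}
'a' @ 2: {1,2,5,6,7,8}  ✓accept
'c' @ 3: {3,4}
'b' @ 4: {1,2,5,6,7,8}  ✓accept
'a' @ 5: {3,4}
'a' @ 6: {1,2,5,6,7,8}  ✓accept
'c' @ 7: {3,4}
'c' @ 8: {1,2,5,6,7,8}  ✓accept
final: {1,2,5,6,7,8}; accept 1 in set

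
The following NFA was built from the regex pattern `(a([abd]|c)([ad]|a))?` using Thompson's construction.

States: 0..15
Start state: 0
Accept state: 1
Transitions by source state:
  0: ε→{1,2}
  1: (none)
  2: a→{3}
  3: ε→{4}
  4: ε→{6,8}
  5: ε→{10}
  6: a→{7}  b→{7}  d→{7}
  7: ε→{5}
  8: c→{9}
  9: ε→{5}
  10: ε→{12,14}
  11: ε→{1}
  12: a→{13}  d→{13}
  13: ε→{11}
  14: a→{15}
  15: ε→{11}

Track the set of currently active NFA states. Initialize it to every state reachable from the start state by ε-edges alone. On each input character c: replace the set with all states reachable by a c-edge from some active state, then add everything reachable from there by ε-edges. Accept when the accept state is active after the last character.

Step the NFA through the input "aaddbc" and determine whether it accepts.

initial (ε-close {0}): {0,1,2}
'a' @ 1: {3,4,6,8}
'a' @ 2: {5,7,10,12,14}
'd' @ 3: {1,11,13}  (accept∈set)
'd' @ 4: {}  — dead — no transitions
rest 'bc' ignored (set empty)
final: {}; accept 1 not in set

Answer: REJECT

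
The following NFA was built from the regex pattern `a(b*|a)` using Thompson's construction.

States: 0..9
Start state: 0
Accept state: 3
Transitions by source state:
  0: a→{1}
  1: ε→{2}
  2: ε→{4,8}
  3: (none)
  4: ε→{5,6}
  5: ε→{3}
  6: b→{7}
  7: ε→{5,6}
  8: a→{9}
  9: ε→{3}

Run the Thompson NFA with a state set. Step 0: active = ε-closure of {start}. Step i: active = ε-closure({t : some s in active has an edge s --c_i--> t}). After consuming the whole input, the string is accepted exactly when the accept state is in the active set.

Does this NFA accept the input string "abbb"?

initial (ε-close {0}): {0}
'a' @ 1: {1,2,3,4,5,6,8}  ✓accept
'b' @ 2: {3,5,6,7}  ✓accept
'b' @ 3: {3,5,6,7}  ✓accept
'b' @ 4: {3,5,6,7}  ✓accept
final: {3,5,6,7}; accept 3 in set

Answer: ACCEPT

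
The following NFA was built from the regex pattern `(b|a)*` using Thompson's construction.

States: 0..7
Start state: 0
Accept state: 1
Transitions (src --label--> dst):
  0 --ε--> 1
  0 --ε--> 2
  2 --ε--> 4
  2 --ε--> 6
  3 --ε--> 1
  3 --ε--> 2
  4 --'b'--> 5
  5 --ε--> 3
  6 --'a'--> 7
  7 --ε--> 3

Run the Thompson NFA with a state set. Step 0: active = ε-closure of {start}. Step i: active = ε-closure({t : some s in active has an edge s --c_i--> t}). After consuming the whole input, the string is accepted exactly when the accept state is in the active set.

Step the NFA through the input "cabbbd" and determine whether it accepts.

initial (ε-close {0}): {0,1,2,4,6}
'c' @ 1: {}  — dead — no transitions
rest 'abbbd' ignored (set empty)
end set {} — state 1 not in

Answer: REJECT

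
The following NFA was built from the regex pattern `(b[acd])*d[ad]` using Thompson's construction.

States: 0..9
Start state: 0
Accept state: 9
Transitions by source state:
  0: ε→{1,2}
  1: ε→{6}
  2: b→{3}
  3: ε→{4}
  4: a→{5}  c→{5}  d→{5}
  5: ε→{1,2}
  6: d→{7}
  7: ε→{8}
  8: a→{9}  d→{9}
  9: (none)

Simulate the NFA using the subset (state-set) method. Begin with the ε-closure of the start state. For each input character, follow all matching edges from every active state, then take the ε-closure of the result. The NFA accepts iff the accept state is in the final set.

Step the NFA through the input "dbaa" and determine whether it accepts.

Answer: REJECT

Steps:
initial (ε-close {0}): {0,1,2,6}
'd' @ 1: {7,8}
'b' @ 2: {}  — no active states
rest 'aa' ignored (set empty)
end set {} — state 9 not in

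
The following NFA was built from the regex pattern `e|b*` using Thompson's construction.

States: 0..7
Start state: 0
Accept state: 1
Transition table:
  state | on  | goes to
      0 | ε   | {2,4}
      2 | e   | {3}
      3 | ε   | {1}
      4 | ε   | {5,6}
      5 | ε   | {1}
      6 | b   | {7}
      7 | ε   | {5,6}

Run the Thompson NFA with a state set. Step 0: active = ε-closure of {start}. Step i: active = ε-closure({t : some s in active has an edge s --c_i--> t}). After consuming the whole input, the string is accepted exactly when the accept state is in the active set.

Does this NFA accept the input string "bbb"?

initial (ε-close {0}): {0,1,2,4,5,6}
'b' @ 1: {1,5,6,7}  ✓accept
'b' @ 2: {1,5,6,7}  ✓accept
'b' @ 3: {1,5,6,7}  ✓accept
final: {1,5,6,7}; accept 1 in set

Answer: ACCEPT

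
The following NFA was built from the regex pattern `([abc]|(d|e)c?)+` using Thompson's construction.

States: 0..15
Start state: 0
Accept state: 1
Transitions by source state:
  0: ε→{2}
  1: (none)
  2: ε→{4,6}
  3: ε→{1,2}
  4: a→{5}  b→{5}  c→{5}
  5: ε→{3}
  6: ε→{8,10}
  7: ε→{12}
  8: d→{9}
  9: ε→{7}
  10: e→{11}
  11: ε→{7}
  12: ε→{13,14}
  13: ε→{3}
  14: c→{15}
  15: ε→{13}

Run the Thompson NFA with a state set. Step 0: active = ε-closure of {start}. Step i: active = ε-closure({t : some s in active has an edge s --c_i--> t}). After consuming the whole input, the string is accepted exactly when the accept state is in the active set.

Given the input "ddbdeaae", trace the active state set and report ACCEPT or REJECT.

start: ε-closure({0}) = {0,2,4,6,8,10}
'd' @ 1: {1,2,3,4,6,7,8,9,10,12,13,14}  [accepting]
'd' @ 2: {1,2,3,4,6,7,8,9,10,12,13,14}  [accepting]
'b' @ 3: {1,2,3,4,5,6,8,10}  [accepting]
'd' @ 4: {1,2,3,4,6,7,8,9,10,12,13,14}  [accepting]
'e' @ 5: {1,2,3,4,6,7,8,10,11,12,13,14}  [accepting]
'a' @ 6: {1,2,3,4,5,6,8,10}  [accepting]
'a' @ 7: {1,2,3,4,5,6,8,10}  [accepting]
'e' @ 8: {1,2,3,4,6,7,8,10,11,12,13,14}  [accepting]
after full input: {1,2,3,4,6,7,8,10,11,12,13,14}  (accept=1 in)

Answer: ACCEPT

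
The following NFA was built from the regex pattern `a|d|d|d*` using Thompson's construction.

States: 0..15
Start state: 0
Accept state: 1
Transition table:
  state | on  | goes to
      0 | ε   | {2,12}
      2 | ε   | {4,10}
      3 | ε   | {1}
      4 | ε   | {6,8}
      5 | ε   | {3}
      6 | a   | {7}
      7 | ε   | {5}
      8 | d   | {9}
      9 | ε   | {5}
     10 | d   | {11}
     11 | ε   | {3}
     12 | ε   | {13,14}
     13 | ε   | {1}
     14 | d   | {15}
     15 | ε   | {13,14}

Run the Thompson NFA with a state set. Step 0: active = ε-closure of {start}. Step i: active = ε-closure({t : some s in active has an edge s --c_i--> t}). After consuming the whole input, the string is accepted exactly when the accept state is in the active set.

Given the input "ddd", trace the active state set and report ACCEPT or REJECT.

start: ε-closure({0}) = {0,1,2,4,6,8,10,12,13,14}
'd' @ 1: {1,3,5,9,11,13,14,15}  ✓accept
'd' @ 2: {1,13,14,15}  ✓accept
'd' @ 3: {1,13,14,15}  ✓accept
after full input: {1,13,14,15}  (accept=1 in)

Answer: ACCEPT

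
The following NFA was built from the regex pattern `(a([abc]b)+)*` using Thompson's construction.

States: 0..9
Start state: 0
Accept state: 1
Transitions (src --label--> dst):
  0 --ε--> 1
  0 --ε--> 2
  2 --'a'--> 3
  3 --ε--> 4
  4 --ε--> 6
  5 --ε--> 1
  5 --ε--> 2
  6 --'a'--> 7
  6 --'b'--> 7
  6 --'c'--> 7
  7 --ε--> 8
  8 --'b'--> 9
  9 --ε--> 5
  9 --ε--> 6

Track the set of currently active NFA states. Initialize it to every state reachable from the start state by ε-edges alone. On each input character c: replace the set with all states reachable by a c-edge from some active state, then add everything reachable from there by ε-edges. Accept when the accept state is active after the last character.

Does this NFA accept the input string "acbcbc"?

initial (ε-close {0}): {0,1,2}
'a' @ 1: {3,4,6}
'c' @ 2: {7,8}
'b' @ 3: {1,2,5,6,9}  (accept∈set)
'c' @ 4: {7,8}
'b' @ 5: {1,2,5,6,9}  (accept∈set)
'c' @ 6: {7,8}
final: {7,8}; accept 1 not in set

Answer: REJECT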